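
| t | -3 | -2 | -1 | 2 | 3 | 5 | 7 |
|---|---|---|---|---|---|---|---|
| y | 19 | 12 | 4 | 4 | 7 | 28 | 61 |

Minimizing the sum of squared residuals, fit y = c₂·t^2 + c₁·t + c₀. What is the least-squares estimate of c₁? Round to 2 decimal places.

Normal-equation sums: Σt^2·t^2 = 3221, Σt^2·t = 467, Σt^2 = 101, Σt·t = 101, Σt = 11, Σ1 = 7.
Moment sums: Σt^2·y = 3991, Σt·y = 511, Σy = 135.
Solving the 3×3 system (Gaussian elimination) gives c₂ = 46029/30688, c₁ = -59951/30688, c₀ = 5479/7672.

c₁ = -1.95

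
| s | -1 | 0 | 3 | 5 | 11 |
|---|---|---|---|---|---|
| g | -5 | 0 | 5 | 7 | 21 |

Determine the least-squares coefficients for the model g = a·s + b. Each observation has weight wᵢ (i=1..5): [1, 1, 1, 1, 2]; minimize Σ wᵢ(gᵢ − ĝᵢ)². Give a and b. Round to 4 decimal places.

Compute the Gram sums: Σwᵢ·s·s = 277, Σwᵢ·s = 29, Σwᵢ·1 = 6.
And Σwᵢ·s·g = 517, Σwᵢ·g = 49.
MᵀWM·[a, b]ᵀ = MᵀWg becomes [[277, 29]; [29, 6]]·[a, b]ᵀ = [517, 49]ᵀ.
Eliminating b: 6·(row 1) − 29·(row 2) gives 821·a = 6·517 − 29·49 = 1681, so a = 1681/821.
Then b = (49 − 29·(1681/821))/6 = -1420/821.

a = 2.0475, b = -1.7296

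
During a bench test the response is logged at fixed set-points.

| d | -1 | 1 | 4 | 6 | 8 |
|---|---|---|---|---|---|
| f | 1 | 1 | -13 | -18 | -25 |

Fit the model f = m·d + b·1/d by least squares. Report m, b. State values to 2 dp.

Normal-equation sums: Σd·d = 118, Σd·1/d = 5, Σ1/d·1/d = 1213/576.
Right-hand side: Σd·f = -360, Σ1/d·f = -75/8.
So MᵀM·[m, b]ᵀ = Mᵀf: [[118, 5]; [5, 1213/576]]·[m, b]ᵀ = [-360, -75/8]ᵀ.
det = 118·(1213/576) − 5² = 64367/288.
m = ((-360)·(1213/576) − 5·(-75/8))/(64367/288) = -204840/64367; b = (118·(-75/8) − 5·(-360))/(64367/288) = 199800/64367.

m = -3.18, b = 3.10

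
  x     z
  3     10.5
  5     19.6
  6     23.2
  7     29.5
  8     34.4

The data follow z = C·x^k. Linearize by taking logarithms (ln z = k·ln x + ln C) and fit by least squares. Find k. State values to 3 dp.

With ln zᵢ as the transformed response and ln xᵢ as the regressor:
XᵀX = [[15.1183, 8.5252]; [8.5252, 5]], rhs = [26.9486, 15.3935]ᵀ  (here Σln x = 8.5252, Σ(ln x)² = 15.1183, Σln z = 15.3935, Σln x·ln z = 26.9486).
Δ = 15.1183·5 − (8.5252)² = 2.9130; k = (26.9486·5 − 8.5252·15.3935)/2.9130 = 1.20531, ln C = (15.1183·15.3935 − 8.5252·26.9486)/2.9130 = 1.02361.

k = 1.205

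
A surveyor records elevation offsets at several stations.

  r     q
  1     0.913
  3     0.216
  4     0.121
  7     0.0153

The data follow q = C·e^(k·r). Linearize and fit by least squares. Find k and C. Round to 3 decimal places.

k = -0.678, C = 1.757

Let Y = ln q. Fitting Y = k·r + ln C by least squares:
Over the data: Σr = 15.0000, Σ(r)² = 75.0000, Σln q = -7.9154, Σr·ln q = -42.3956.
Normal system: [[75.0000, 15.0000]; [15.0000, 4]]·[k, ln C]ᵀ = [-42.3956, -7.9154]ᵀ.
Δ = 75.0000·4 − (15.0000)² = 75.0000; k = (-42.3956·4 − 15.0000·-7.9154)/75.0000 = -0.67803, ln C = (75.0000·-7.9154 − 15.0000·-42.3956)/75.0000 = 0.56376, so C = exp(0.56376) = 1.75727.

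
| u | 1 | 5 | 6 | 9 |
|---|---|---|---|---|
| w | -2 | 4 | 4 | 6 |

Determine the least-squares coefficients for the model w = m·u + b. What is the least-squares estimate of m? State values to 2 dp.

m = 1.01

From the data, Σu·u = 143, Σu = 21, Σ1 = 4.
Right-hand side: Σu·w = 96, Σw = 12.
det = 143·4 − 21² = 131.
m = (96·4 − 21·12)/131 = 132/131; b = (143·12 − 21·96)/131 = -300/131.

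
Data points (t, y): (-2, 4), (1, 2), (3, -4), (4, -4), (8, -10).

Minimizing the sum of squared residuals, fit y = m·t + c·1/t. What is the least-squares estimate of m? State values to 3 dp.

m = -1.325

The normal system XᵀX·[m, c]ᵀ = Xᵀy is [[94, 5]; [5, 829/576]]·[m, c]ᵀ = [-114, -43/12]ᵀ.
Determinant 94·(829/576) − 5² = 31763/288.
m = ((-114)·(829/576) − 5·(-43/12))/(31763/288) = -42093/31763; c = (94·(-43/12) − 5·(-114))/(31763/288) = 67152/31763.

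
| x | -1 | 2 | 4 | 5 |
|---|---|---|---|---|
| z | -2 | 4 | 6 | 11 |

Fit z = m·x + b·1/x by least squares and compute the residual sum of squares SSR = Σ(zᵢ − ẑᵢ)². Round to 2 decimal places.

The normal equations are: 46·m + 4·b = 89;  4·m + (541/400)·b = 77/10.
det = 46·(541/400) − 4² = 9243/200.
m = (89·(541/400) − 4·(77/10))/(9243/200) = 3981/2054; b = (46·(77/10) − 4·89)/(9243/200) = -40/1027.
Residuals: -207/2054, 147/1027, -1790/1027, 2705/2054; SSR = 9865/2054.

SSR = 4.80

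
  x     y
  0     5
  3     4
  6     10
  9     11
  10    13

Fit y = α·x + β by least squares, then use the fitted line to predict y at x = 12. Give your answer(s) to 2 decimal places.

ŷ = 14.17

The normal equations are: 226·α + 28·β = 301;  28·α + 5·β = 43.
(Σx·x = 226, Σx = 28, Σ1 = 5, Σx·y = 301, Σy = 43.)
Δ = 226·5 − 28² = 346.
α = (301·5 − 28·43)/346 = 301/346; β = (226·43 − 28·301)/346 = 645/173.
At x = 12: ŷ = (301/346)·(12) + (645/173)·(1) = 2451/173.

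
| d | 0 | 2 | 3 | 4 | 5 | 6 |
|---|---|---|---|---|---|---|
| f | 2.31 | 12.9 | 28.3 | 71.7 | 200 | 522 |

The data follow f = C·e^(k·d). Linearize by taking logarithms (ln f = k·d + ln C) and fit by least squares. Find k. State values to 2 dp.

k = 0.90

Let Y = ln f. Fitting Y = k·d + ln C by least squares:
XᵀX = [[90.0000, 20.0000]; [20.0000, 6]], rhs = [96.2706, 22.5658]ᵀ  (here Σd = 20.0000, Σ(d)² = 90.0000, Σln f = 22.5658, Σd·ln f = 96.2706).
Solving (det = 140.0000): k = 0.90220, ln C = 0.75365.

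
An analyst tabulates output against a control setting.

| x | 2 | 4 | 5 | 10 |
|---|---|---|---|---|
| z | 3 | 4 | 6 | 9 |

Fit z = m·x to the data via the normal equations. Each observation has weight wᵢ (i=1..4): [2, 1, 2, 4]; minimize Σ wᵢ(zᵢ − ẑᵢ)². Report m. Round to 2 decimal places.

m = 0.95

The normal system MᵀWM·[m]ᵀ = MᵀWz is [[474]]·[m]ᵀ = [448]ᵀ.
Hence m = 448 / 474 ≈ 0.945148.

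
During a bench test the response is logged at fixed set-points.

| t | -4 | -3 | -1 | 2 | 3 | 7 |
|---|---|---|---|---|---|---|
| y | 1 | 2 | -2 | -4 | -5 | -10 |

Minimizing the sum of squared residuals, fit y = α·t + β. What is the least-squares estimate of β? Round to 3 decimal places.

β = -2.305

With design matrix A, AᵀA = [[88, 4]; [4, 6]] and Aᵀy = [-101, -18]ᵀ.
Eliminating β: 6·(row 1) − 4·(row 2) gives 512·α = 6·(-101) − 4·(-18) = -534, so α = -267/256.
Then β = ((-18) − 4·(-267/256))/6 = -295/128.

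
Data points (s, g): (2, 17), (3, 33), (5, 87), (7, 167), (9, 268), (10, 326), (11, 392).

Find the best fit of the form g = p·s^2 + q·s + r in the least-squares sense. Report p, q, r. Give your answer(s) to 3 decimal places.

Setting ∂/∂p … = 0 gives: 34325·p + 3563·q + 389·r = 112463;  3563·p + 389·q + 47·r = 11721;  389·p + 47·q + 7·r = 1290.
(Σs^2·s^2 = 34325, Σs^2·s = 3563, Σs^2 = 389, Σs·s = 389, Σs = 47, Σ1 = 7, Σs^2·g = 112463, Σs·g = 11721, Σg = 1290.)
Inverting the 3×3 Gram matrix, [p, q, r]ᵀ = [147041/49764, 168865/49764, -11191/4147]ᵀ.

p = 2.955, q = 3.393, r = -2.699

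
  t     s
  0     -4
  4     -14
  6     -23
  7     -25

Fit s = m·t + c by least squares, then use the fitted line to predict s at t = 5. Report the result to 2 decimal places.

Setting ∂/∂m … = 0 gives: 101·m + 17·c = -369;  17·m + 4·c = -66.
(Σt·t = 101, Σt = 17, Σ1 = 4, Σt·s = -369, Σs = -66.)
Eliminating c: 4·(row 1) − 17·(row 2) gives 115·m = 4·(-369) − 17·(-66) = -354, so m = -354/115.
Then c = ((-66) − 17·(-354/115))/4 = -393/115.
At t = 5: ŝ = (-354/115)·(5) + (-393/115)·(1) = -2163/115.

ŝ = -18.81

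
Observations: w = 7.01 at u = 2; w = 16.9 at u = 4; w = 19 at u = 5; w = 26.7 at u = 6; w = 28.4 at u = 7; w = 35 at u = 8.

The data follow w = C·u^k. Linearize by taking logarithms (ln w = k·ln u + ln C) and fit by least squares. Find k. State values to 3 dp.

k = 1.141

Taking logs, ln w = k·ln u + ln C, so regress ln w on ln u.
XᵀX = [[16.3136, 9.5060]; [9.5060, 6]], rhs = [29.7984, 17.9055]ᵀ  (here Σln u = 9.5060, Σ(ln u)² = 16.3136, Σln w = 17.9055, Σln u·ln w = 29.7984).
Slope k = (n·Σln u·ln w − Σln u·Σln w)/(n·Σ(ln u)² − (Σln u)²) = (6·29.7984 − 9.5060·17.9055)/7.5177 = 1.14144; ln C = (Σln w − k·Σln u)/n = 1.17583.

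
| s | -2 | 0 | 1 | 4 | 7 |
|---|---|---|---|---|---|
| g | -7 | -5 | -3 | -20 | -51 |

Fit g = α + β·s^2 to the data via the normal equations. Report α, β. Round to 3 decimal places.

Setting ∂/∂α … = 0 gives: 5·α + 70·β = -86;  70·α + 2674·β = -2850.
Eliminating β: 2674·(row 1) − 70·(row 2) gives 8470·α = 2674·(-86) − 70·(-2850) = -30464, so α = -2176/605.
Then β = ((-2850) − 70·(-2176/605))/2674 = -823/847.

α = -3.597, β = -0.972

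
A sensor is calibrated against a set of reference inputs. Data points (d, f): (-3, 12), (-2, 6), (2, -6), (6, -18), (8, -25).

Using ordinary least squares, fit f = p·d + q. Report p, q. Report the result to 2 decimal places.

Sums needed: Σd·d = 117, Σd = 11, Σ1 = 5.
For Xᵀf: Σd·f = -368, Σf = -31.
XᵀX·[p, q]ᵀ = Xᵀf becomes [[117, 11]; [11, 5]]·[p, q]ᵀ = [-368, -31]ᵀ.
det = 117·5 − 11² = 464.
p = ((-368)·5 − 11·(-31))/464 = -1499/464; q = (117·(-31) − 11·(-368))/464 = 421/464.

p = -3.23, q = 0.91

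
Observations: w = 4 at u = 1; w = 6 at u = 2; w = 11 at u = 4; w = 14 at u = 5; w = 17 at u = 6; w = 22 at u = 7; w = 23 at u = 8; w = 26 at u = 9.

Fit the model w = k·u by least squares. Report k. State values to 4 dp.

From the data, Σu·u = 276.
Right-hand side: Σu·w = 804.
XᵀX·[k]ᵀ = Xᵀw becomes [[276]]·[k]ᵀ = [804]ᵀ.
Hence k = 804 / 276 ≈ 2.91304.

k = 2.9130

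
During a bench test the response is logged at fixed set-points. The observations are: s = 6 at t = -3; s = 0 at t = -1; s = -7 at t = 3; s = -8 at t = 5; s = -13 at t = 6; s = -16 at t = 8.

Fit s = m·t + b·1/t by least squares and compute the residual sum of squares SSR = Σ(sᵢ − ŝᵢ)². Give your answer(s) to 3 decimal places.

Sums needed: Σt·t = 144, Σt·1/t = 6, Σ1/t·1/t = 2089/1600.
Moment sums: Σt·s = -285, Σ1/t·s = -101/10.
MᵀM·[m, b]ᵀ = Mᵀs becomes [[144, 6]; [6, 2089/1600]]·[m, b]ᵀ = [-285, -101/10]ᵀ.
Eliminating b: (2089/1600)·(row 1) − 6·(row 2) gives (15201/100)·m = (2089/1600)·(-285) − 6·(-101/10) = -99681/320, so m = -166135/81072.
Then b = ((-101/10) − 6·(-166135/81072))/(2089/1600) = 2840/1689.
Residuals: 33467/81072, -29815/81072, -114539/81072, 154835/81072, -39923/40536, 1861/10134; SSR = 187895/27024.

SSR = 6.953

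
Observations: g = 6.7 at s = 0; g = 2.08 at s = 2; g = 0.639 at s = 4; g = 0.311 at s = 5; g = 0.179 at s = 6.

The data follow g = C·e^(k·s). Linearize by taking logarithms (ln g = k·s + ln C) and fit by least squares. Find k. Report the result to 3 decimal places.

k = -0.608

Linearized form: ln g = k·s + ln C. From the 5 transformed points,
AᵀA = [[81.0000, 17.0000]; [17.0000, 5]], rhs = [-16.4887, -0.7017]ᵀ  (here Σs = 17.0000, Σ(s)² = 81.0000, Σln g = -0.7017, Σs·ln g = -16.4887).
Δ = 81.0000·5 − (17.0000)² = 116.0000; k = (-16.4887·5 − 17.0000·-0.7017)/116.0000 = -0.60788, ln C = (81.0000·-0.7017 − 17.0000·-16.4887)/116.0000 = 1.92646.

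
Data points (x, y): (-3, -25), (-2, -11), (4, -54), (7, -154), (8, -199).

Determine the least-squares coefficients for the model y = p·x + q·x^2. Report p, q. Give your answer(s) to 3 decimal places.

p = -0.909, q = -3.009

Setting ∂/∂p … = 0 gives: 142·p + 884·q = -2789;  884·p + 6850·q = -21415.
(Σx·x = 142, Σx·x^2 = 884, Σx^2·x^2 = 6850, Σx·y = -2789, Σx^2·y = -21415.)
Determinant 142·6850 − 884² = 191244.
p = ((-2789)·6850 − 884·(-21415))/191244 = -28965/31874; q = (142·(-21415) − 884·(-2789))/191244 = -95909/31874.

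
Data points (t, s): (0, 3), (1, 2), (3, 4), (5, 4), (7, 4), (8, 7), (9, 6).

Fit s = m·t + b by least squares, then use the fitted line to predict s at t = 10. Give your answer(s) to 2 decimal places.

ŝ = 6.49

From the data, Σt·t = 229, Σt = 33, Σ1 = 7.
Right-hand side: Σt·s = 172, Σs = 30.
det = 229·7 − 33² = 514.
m = (172·7 − 33·30)/514 = 107/257; b = (229·30 − 33·172)/514 = 597/257.
At t = 10: ŝ = (107/257)·(10) + (597/257)·(1) = 1667/257.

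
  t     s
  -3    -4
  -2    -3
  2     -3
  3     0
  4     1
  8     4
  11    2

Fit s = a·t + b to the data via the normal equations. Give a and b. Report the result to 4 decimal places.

a = 0.5274, b = -2.1613

Entries of AᵀA: Σt·t = 227, Σt = 23, Σ1 = 7.
And Σt·s = 70, Σs = -3.
AᵀA·[a, b]ᵀ = Aᵀs becomes [[227, 23]; [23, 7]]·[a, b]ᵀ = [70, -3]ᵀ.
Δ = 227·7 − 23² = 1060.
a = (70·7 − 23·(-3))/1060 = 559/1060; b = (227·(-3) − 23·70)/1060 = -2291/1060.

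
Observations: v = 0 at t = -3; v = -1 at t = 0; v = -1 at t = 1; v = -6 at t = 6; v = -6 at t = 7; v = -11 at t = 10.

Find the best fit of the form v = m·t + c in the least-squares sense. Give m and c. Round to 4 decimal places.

m = -0.8354, c = -1.2428

Sums needed: Σt·t = 195, Σt = 21, Σ1 = 6.
Right-hand side: Σt·v = -189, Σv = -25.
XᵀX·[m, c]ᵀ = Xᵀv becomes [[195, 21]; [21, 6]]·[m, c]ᵀ = [-189, -25]ᵀ.
Eliminating c: 6·(row 1) − 21·(row 2) gives 729·m = 6·(-189) − 21·(-25) = -609, so m = -203/243.
Then c = ((-25) − 21·(-203/243))/6 = -302/243.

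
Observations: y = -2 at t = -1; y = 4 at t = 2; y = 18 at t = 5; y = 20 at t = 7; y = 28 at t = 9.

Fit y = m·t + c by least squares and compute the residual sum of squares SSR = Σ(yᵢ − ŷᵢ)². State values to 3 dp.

Normal-equation sums: Σt·t = 160, Σt = 22, Σ1 = 5.
And Σt·y = 492, Σy = 68.
Eliminating c: 5·(row 1) − 22·(row 2) gives 316·m = 5·492 − 22·68 = 964, so m = 241/79.
Then c = (68 − 22·(241/79))/5 = 14/79.
Residuals: 69/79, -180/79, 203/79, -121/79, 29/79; SSR = 1188/79.

SSR = 15.038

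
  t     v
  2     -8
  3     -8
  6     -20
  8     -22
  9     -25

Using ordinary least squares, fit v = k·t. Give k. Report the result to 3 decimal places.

Sums needed: Σt·t = 194.
Right-hand side: Σt·v = -561.
MᵀM·[k]ᵀ = Mᵀv becomes [[194]]·[k]ᵀ = [-561]ᵀ.
Hence k = -561 / 194 ≈ -2.89175.

k = -2.892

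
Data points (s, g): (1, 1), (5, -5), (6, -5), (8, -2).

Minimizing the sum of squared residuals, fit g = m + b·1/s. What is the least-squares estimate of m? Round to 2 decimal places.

Compute the Gram sums: Σ1 = 4, Σ1/s = 179/120, Σ1/s·1/s = 15601/14400.
And Σg = -11, Σ1/s·g = -13/12.
Determinant 4·(15601/14400) − (179/120)² = 10121/4800.
m = ((-11)·(15601/14400) − (179/120)·(-13/12))/(10121/4800) = -49447/10121; b = (4·(-13/12) − (179/120)·(-11))/(10121/4800) = 57960/10121.

m = -4.89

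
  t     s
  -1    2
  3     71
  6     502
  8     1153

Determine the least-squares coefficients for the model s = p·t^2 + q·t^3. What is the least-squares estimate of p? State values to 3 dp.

From the data, Σt^2·t^2 = 5474, Σt^2·t^3 = 40786, Σt^3·t^3 = 309530.
Right-hand side: Σt^2·s = 92505, Σt^3·s = 700683.
MᵀM·[p, q]ᵀ = Mᵀs becomes [[5474, 40786]; [40786, 309530]]·[p, q]ᵀ = [92505, 700683]ᵀ.
Determinant 5474·309530 − 40786² = 30869424.
p = (92505·309530 − 40786·700683)/30869424 = 1528217/857484; q = (5474·700683 − 40786·92505)/30869424 = 1739717/857484.

p = 1.782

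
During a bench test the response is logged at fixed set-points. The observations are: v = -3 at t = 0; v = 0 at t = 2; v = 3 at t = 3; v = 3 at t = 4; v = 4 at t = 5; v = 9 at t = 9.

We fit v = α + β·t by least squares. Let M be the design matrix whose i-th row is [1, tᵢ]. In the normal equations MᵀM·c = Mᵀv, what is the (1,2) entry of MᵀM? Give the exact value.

23

Row 1 ↔ basis 1, column 2 ↔ basis t, so (MᵀM)_{1,2} = Σᵢ t = (1)·(0) + (1)·(2) + (1)·(3) + (1)·(4) + (1)·(5) + (1)·(9) = 23.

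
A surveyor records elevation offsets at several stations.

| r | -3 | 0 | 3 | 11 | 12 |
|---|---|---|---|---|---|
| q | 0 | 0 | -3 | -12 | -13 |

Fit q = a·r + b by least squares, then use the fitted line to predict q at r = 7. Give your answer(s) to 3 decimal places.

Normal-equation sums: Σr·r = 283, Σr = 23, Σ1 = 5.
For Aᵀq: Σr·q = -297, Σq = -28.
Normal equations: [[283, 23]; [23, 5]]·[a, b]ᵀ = [-297, -28]ᵀ.
Eliminating b: 5·(row 1) − 23·(row 2) gives 886·a = 5·(-297) − 23·(-28) = -841, so a = -841/886.
Then b = ((-28) − 23·(-841/886))/5 = -1093/886.
At r = 7: q̂ = (-841/886)·(7) + (-1093/886)·(1) = -3490/443.

q̂ = -7.878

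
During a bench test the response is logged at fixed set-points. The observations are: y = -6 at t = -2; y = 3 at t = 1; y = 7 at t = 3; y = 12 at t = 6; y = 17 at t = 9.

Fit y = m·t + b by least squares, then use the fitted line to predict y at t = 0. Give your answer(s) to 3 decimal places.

Compute the Gram sums: Σt·t = 131, Σt = 17, Σ1 = 5.
And Σt·y = 261, Σy = 33.
MᵀM·[m, b]ᵀ = Mᵀy becomes [[131, 17]; [17, 5]]·[m, b]ᵀ = [261, 33]ᵀ.
Δ = 131·5 − 17² = 366.
m = (261·5 − 17·33)/366 = 124/61; b = (131·33 − 17·261)/366 = -19/61.
At t = 0: ŷ = (124/61)·(0) + (-19/61)·(1) = -19/61.

ŷ = -0.311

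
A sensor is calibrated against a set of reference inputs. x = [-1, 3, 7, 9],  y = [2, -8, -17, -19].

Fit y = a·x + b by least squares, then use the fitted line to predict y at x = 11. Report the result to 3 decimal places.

ŷ = -24.492

The normal equations are: 140·a + 18·b = -316;  18·a + 4·b = -42.
Δ = 140·4 − 18² = 236.
a = ((-316)·4 − 18·(-42))/236 = -127/59; b = (140·(-42) − 18·(-316))/236 = -48/59.
At x = 11: ŷ = (-127/59)·(11) + (-48/59)·(1) = -1445/59.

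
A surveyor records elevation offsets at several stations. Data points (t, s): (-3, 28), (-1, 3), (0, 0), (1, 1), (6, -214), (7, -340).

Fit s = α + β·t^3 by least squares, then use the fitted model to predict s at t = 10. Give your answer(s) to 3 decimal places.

ŝ = -994.101

The normal system MᵀM·[α, β]ᵀ = Mᵀs is [[6, 532]; [532, 165036]]·[α, β]ᵀ = [-522, -163602]ᵀ.
Eliminating β: 165036·(row 1) − 532·(row 2) gives 707192·α = 165036·(-522) − 532·(-163602) = 887472, so α = 110934/88399.
Then β = ((-163602) − 532·(110934/88399))/165036 = -175977/176798.
At t = 10: ŝ = (110934/88399)·(1) + (-175977/176798)·(1000) = -87877566/88399.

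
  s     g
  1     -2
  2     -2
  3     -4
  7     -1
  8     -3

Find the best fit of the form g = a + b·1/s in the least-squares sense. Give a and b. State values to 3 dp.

The normal equations are: 5·a + (353/168)·b = -12;  (353/168)·a + (39433/28224)·b = -815/168.
(Σ1 = 5, Σ1/s = 353/168, Σ1/s·1/s = 39433/28224, Σg = -12, Σ1/s·g = -815/168.)
Eliminating b: (39433/28224)·(row 1) − (353/168)·(row 2) gives (18139/7056)·a = (39433/28224)·(-12) − (353/168)·(-815/168) = -185501/28224, so a = -185501/72556.
Then b = ((-815/168) − (353/168)·(-185501/72556))/(39433/28224) = 6762/18139.

a = -2.557, b = 0.373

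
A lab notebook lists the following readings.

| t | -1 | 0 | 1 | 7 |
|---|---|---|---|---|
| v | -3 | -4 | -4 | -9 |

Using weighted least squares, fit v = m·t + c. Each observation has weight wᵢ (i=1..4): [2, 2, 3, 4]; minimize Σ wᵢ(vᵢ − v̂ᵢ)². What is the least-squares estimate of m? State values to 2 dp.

m = -0.76

With design matrix X, XᵀWX = [[201, 29]; [29, 11]] and XᵀWv = [-258, -62]ᵀ.
Δ = 201·11 − 29² = 1370.
m = ((-258)·11 − 29·(-62))/1370 = -104/137; c = (201·(-62) − 29·(-258))/1370 = -498/137.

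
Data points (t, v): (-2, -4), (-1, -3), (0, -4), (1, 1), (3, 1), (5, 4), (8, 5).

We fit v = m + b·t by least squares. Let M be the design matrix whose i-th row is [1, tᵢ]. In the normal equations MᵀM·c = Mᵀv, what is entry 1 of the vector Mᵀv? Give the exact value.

Entry 1 ↔ basis 1, so (Mᵀv)_{1} = Σᵢ vᵢ = (1)·(-4) + (1)·(-3) + (1)·(-4) + (1)·(1) + (1)·(1) + (1)·(4) + (1)·(5) = 0.

0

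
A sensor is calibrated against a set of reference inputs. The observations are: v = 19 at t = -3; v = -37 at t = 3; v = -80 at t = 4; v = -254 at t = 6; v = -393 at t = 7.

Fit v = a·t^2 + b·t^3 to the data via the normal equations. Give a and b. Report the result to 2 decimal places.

From the data, Σt^2·t^2 = 4115, Σt^2·t^3 = 25607, Σt^3·t^3 = 169859.
And Σt^2·v = -29843, Σt^3·v = -196295.
AᵀA·[a, b]ᵀ = Aᵀv becomes [[4115, 25607]; [25607, 169859]]·[a, b]ᵀ = [-29843, -196295]ᵀ.
det = 4115·169859 − 25607² = 43251336.
a = ((-29843)·169859 − 25607·(-196295))/43251336 = -1774003/1802139; b = (4115·(-196295) − 25607·(-29843))/43251336 = -1815176/1802139.

a = -0.98, b = -1.01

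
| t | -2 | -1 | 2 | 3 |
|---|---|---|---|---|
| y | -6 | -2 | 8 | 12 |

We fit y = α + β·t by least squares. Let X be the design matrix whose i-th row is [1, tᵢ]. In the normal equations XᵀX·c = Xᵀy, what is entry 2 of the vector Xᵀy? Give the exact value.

66

Entry 2 ↔ basis t, so (Xᵀy)_{2} = Σᵢ (t)·yᵢ = (-2)·(-6) + (-1)·(-2) + (2)·(8) + (3)·(12) = 66.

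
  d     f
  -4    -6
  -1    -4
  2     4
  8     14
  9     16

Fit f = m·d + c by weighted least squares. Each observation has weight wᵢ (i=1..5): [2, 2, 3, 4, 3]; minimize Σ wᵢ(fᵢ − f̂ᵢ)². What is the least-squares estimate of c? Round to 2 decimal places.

Forming XᵀWX = [[545, 55]; [55, 14]] and XᵀWf = [960, 96]ᵀ gives XᵀWX·[m, c]ᵀ = XᵀWf.
Δ = 545·14 − 55² = 4605.
m = (960·14 − 55·96)/4605 = 544/307; c = (545·96 − 55·960)/4605 = -32/307.

c = -0.10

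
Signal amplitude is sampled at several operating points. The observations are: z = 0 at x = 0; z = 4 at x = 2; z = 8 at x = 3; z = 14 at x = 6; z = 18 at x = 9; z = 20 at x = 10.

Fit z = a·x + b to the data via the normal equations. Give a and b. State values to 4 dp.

Compute the Gram sums: Σx·x = 230, Σx = 30, Σ1 = 6.
And Σx·z = 478, Σz = 64.
Normal equations: [[230, 30]; [30, 6]]·[a, b]ᵀ = [478, 64]ᵀ.
Eliminating b: 6·(row 1) − 30·(row 2) gives 480·a = 6·478 − 30·64 = 948, so a = 79/40.
Then b = (64 − 30·(79/40))/6 = 19/24.

a = 1.9750, b = 0.7917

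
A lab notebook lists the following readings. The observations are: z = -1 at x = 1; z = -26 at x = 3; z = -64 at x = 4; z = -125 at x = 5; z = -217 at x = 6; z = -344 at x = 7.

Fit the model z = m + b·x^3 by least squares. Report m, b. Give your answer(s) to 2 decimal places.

Sums needed: Σ1 = 6, Σx^3 = 776, Σx^3·x^3 = 184756.
For Mᵀz: Σz = -777, Σx^3·z = -185288.
So MᵀM·[m, b]ᵀ = Mᵀz: [[6, 776]; [776, 184756]]·[m, b]ᵀ = [-777, -185288]ᵀ.
det = 6·184756 − 776² = 506360.
m = ((-777)·184756 − 776·(-185288))/506360 = 57019/126590; b = (6·(-185288) − 776·(-777))/506360 = -63597/63295.

m = 0.45, b = -1.00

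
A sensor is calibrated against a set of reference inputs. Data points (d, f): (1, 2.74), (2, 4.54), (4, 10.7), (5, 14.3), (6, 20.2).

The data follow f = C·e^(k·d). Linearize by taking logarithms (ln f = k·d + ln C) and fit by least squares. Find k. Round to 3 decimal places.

With ln fᵢ as the transformed response and dᵢ as the regressor:
Over the data: Σd = 18.0000, Σ(d)² = 82.0000, Σln f = 10.5571, Σd·ln f = 44.8502.
Normal system: [[82.0000, 18.0000]; [18.0000, 5]]·[k, ln C]ᵀ = [44.8502, 10.5571]ᵀ.
Solving (det = 86.0000): k = 0.39795, ln C = 0.67880.

k = 0.398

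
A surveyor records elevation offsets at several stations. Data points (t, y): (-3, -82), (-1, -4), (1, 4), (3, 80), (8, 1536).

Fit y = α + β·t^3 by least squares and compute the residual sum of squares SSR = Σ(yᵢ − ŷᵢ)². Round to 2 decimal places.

Entries of AᵀA: Σ1 = 5, Σt^3 = 512, Σt^3·t^3 = 263604.
Moment sums: Σy = 1534, Σt^3·y = 790814.
So AᵀA·[α, β]ᵀ = Aᵀy: [[5, 512]; [512, 263604]]·[α, β]ᵀ = [1534, 790814]ᵀ.
Eliminating β: 263604·(row 1) − 512·(row 2) gives 1055876·α = 263604·1534 − 512·790814 = -528232, so α = -132058/263969.
Then β = (790814 − 512·(-132058/263969))/263604 = 1584331/527938.
Residuals: -249863/527938, -263305/527938, 791537/527938, -277781/527938, -294/263969; SSR = 791243/263969.

SSR = 3.00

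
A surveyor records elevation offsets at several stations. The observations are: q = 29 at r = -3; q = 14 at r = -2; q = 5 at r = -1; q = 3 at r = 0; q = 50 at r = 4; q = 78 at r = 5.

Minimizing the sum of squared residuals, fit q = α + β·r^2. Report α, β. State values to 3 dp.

From the data, Σ1 = 6, Σr^2 = 55, Σr^2·r^2 = 979.
Moment sums: Σq = 179, Σr^2·q = 3072.
Eliminating β: 979·(row 1) − 55·(row 2) gives 2849·α = 979·179 − 55·3072 = 6281, so α = 571/259.
Then β = (3072 − 55·(571/259))/979 = 8587/2849.

α = 2.205, β = 3.014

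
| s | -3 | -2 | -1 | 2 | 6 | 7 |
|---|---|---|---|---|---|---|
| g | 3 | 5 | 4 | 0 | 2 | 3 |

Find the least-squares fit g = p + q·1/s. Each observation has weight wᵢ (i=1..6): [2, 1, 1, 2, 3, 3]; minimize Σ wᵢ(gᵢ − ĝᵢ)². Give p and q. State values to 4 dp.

With design matrix X, XᵀWX = [[12, -5/21]; [-5/21, 1867/882]] and XᵀWg = [30, -87/14]ᵀ.
det = 12·(1867/882) − (-5/21)² = 11177/441.
p = (30·(1867/882) − (-5/21)·(-87/14))/(11177/441) = 54705/22354; q = (12·(-87/14) − (-5/21)·30)/(11177/441) = -29736/11177.

p = 2.4472, q = -2.6605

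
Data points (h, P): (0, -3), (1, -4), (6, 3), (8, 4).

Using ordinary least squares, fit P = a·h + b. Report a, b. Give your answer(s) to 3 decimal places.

a = 1.028, b = -3.855

From the data, Σh·h = 101, Σh = 15, Σ1 = 4.
And Σh·P = 46, ΣP = 0.
Eliminating b: 4·(row 1) − 15·(row 2) gives 179·a = 4·46 − 15·0 = 184, so a = 184/179.
Then b = (0 − 15·(184/179))/4 = -690/179.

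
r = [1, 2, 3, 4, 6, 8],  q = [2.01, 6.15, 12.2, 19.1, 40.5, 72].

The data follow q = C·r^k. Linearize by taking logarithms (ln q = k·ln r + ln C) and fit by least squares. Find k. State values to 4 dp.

With ln qᵢ as the transformed response and ln rᵢ as the regressor:
Σln r = 7.0493, Σ(ln r)² = 11.1437, Σln q = 15.9437, Σln r·ln q = 23.6212.
Equations: 11.1437·k + 7.0493·ln C = 23.6212;  7.0493·k + 6·ln C = 15.9437.
Δ = 11.1437·6 − (7.0493)² = 17.1702; k = (23.6212·6 − 7.0493·15.9437)/17.1702 = 1.70856, ln C = (11.1437·15.9437 − 7.0493·23.6212)/17.1702 = 0.64993.

k = 1.7086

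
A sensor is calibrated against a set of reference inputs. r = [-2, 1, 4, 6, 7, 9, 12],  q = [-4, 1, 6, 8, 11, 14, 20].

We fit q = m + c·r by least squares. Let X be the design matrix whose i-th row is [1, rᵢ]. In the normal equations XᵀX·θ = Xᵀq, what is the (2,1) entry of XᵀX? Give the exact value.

Row 2 ↔ basis r, column 1 ↔ basis 1, so (XᵀX)_{2,1} = Σᵢ r = (-2)·(1) + (1)·(1) + (4)·(1) + (6)·(1) + (7)·(1) + (9)·(1) + (12)·(1) = 37.

37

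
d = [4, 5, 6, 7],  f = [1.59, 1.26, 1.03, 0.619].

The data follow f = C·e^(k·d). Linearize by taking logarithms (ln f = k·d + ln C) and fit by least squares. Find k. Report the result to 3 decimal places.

k = -0.303

With ln fᵢ as the transformed response and dᵢ as the regressor:
Sums: Σd = 22.0000, Σ(d)² = 126.0000, Σln f = 0.2448, Σd·ln f = -0.1697.
Normal system: [[126.0000, 22.0000]; [22.0000, 4]]·[k, ln C]ᵀ = [-0.1697, 0.2448]ᵀ.
Solving (det = 20.0000): k = -0.30317, ln C = 1.72863.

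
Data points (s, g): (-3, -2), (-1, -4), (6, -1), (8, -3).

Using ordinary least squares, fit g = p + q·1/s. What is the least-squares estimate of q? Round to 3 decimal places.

Setting ∂/∂p … = 0 gives: 4·p + (-25/24)·q = -10;  (-25/24)·p + (665/576)·q = 33/8.
Determinant 4·(665/576) − (-25/24)² = 2035/576.
p = ((-10)·(665/576) − (-25/24)·(33/8))/(2035/576) = -835/407; q = (4·(33/8) − (-25/24)·(-10))/(2035/576) = 3504/2035.

q = 1.722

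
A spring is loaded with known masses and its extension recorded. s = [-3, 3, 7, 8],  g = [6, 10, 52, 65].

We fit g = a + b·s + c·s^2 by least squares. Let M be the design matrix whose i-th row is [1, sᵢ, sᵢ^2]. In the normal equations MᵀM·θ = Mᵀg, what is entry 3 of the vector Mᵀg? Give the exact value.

6852

Entry 3 ↔ basis s^2, so (Mᵀg)_{3} = Σᵢ (s^2)·gᵢ = (9)·(6) + (9)·(10) + (49)·(52) + (64)·(65) = 6852.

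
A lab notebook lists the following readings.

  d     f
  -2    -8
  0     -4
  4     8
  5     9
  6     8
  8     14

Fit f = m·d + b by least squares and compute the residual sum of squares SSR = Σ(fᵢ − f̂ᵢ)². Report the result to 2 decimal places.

Compute the Gram sums: Σd·d = 145, Σd = 21, Σ1 = 6.
Right-hand side: Σd·f = 253, Σf = 27.
Eliminating b: 6·(row 1) − 21·(row 2) gives 429·m = 6·253 − 21·27 = 951, so m = 317/143.
Then b = (27 − 21·(317/143))/6 = -466/143.
Residuals: -4/13, -106/143, 342/143, 168/143, -292/143, -68/143; SSR = 1736/143.

SSR = 12.14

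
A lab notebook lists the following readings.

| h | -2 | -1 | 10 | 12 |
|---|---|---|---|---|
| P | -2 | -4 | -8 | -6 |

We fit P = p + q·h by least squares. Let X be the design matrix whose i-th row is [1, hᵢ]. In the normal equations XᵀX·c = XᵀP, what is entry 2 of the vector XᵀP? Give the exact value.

Entry 2 ↔ basis h, so (XᵀP)_{2} = Σᵢ (h)·Pᵢ = (-2)·(-2) + (-1)·(-4) + (10)·(-8) + (12)·(-6) = -144.

-144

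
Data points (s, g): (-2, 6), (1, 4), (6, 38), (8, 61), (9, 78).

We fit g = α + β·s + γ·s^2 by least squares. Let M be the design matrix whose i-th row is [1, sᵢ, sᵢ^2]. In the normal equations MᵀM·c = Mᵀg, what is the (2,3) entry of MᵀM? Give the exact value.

Row 2 ↔ basis s, column 3 ↔ basis s^2, so (MᵀM)_{2,3} = Σᵢ (s)·(s^2) = (-2)·(4) + (1)·(1) + (6)·(36) + (8)·(64) + (9)·(81) = 1450.

1450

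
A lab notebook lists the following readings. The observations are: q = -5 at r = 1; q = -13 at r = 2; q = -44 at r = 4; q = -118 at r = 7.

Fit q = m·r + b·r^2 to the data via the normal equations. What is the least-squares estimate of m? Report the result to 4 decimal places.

m = -2.8571

Compute the Gram sums: Σr·r = 70, Σr·r^2 = 416, Σr^2·r^2 = 2674.
Moment sums: Σr·q = -1033, Σr^2·q = -6543.
So XᵀX·[m, b]ᵀ = Xᵀq: [[70, 416]; [416, 2674]]·[m, b]ᵀ = [-1033, -6543]ᵀ.
Eliminating b: 2674·(row 1) − 416·(row 2) gives 14124·m = 2674·(-1033) − 416·(-6543) = -40354, so m = -20177/7062.
Then b = ((-6543) − 416·(-20177/7062))/2674 = -14141/7062.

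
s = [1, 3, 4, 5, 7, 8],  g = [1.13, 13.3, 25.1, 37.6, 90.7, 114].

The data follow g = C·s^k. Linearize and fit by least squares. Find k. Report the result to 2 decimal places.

Let Y = ln g. Fitting Y = k·ln s + ln C by least squares:
Σln s = 8.1197, Σ(ln s)² = 13.8297, Σln g = 18.8036, Σln s·ln g = 31.7682.
Equations: 13.8297·k + 8.1197·ln C = 31.7682;  8.1197·k + 6·ln C = 18.8036.
Δ = 13.8297·6 − (8.1197)² = 17.0487; k = (31.7682·6 − 8.1197·18.8036)/17.0487 = 2.22477, ln C = (13.8297·18.8036 − 8.1197·31.7682)/17.0487 = 0.12319.

k = 2.22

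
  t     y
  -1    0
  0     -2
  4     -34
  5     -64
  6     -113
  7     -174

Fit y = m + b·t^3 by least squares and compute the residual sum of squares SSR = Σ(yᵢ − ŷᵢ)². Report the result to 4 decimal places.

SSR = 7.7837

The normal system AᵀA·[m, b]ᵀ = Aᵀy is [[6, 747]; [747, 184027]]·[m, b]ᵀ = [-387, -94266]ᵀ.
det = 6·184027 − 747² = 546153.
m = ((-387)·184027 − 747·(-94266))/546153 = -267249/182051; b = (6·(-94266) − 747·(-387))/546153 = -92169/182051.
Residuals: 175080/182051, -96853/182051, -23669/182051, 137110/182051, -396010/182051, 204342/182051; SSR = 1417034/182051.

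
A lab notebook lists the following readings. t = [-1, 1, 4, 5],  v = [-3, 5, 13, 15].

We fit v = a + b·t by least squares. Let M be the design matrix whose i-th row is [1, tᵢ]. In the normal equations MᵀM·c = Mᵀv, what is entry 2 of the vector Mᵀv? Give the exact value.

Entry 2 ↔ basis t, so (Mᵀv)_{2} = Σᵢ (t)·vᵢ = (-1)·(-3) + (1)·(5) + (4)·(13) + (5)·(15) = 135.

135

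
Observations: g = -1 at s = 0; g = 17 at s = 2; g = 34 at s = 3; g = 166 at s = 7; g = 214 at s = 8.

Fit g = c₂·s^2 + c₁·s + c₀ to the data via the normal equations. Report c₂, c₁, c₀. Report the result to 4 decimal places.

Compute the Gram sums: Σs^2·s^2 = 6594, Σs^2·s = 890, Σs^2 = 126, Σs·s = 126, Σs = 20, Σ1 = 5.
Right-hand side: Σs^2·g = 22204, Σs·g = 3010, Σg = 430.
Solving the 3×3 system (Gaussian elimination) gives c₂ = 31235/10336, c₁ = 27755/10336, c₀ = -4623/5168.

c₂ = 3.0220, c₁ = 2.6853, c₀ = -0.8945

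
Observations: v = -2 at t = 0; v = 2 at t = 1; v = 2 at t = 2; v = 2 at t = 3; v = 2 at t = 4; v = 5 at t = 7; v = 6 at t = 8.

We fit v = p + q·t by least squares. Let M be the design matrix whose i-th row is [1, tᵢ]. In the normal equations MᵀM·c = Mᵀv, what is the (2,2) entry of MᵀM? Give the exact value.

143

Row 2 ↔ basis t, column 2 ↔ basis t, so (MᵀM)_{2,2} = Σᵢ (t)·(t) = (0)·(0) + (1)·(1) + (2)·(2) + (3)·(3) + (4)·(4) + (7)·(7) + (8)·(8) = 143.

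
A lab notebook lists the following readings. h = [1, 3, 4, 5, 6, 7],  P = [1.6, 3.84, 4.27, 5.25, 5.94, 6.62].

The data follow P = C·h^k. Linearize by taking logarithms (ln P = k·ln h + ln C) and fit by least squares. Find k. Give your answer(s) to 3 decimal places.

With ln Pᵢ as the transformed response and ln hᵢ as the regressor:
Over the data: Σln h = 7.8320, Σ(ln h)² = 12.7160, Σln P = 8.5971, Σln h·ln P = 13.0297.
Normal system: [[12.7160, 7.8320]; [7.8320, 6]]·[k, ln C]ᵀ = [13.0297, 8.5971]ᵀ.
Δ = 12.7160·6 − (7.8320)² = 14.9557; k = (13.0297·6 − 7.8320·8.5971)/14.9557 = 0.72516, ln C = (12.7160·8.5971 − 7.8320·13.0297)/14.9557 = 0.48627.

k = 0.725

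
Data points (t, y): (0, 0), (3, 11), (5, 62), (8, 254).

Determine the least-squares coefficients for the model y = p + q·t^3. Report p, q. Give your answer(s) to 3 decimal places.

p = -0.930, q = 0.498

Setting ∂/∂p … = 0 gives: 4·p + 664·q = 327;  664·p + 278498·q = 138095.
det = 4·278498 − 664² = 673096.
p = (327·278498 − 664·138095)/673096 = -313117/336548; q = (4·138095 − 664·327)/673096 = 83813/168274.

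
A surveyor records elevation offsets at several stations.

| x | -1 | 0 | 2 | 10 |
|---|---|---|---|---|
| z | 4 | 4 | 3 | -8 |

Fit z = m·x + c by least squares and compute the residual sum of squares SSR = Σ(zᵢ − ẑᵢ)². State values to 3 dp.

SSR = 3.231

From the data, Σx·x = 105, Σx = 11, Σ1 = 4.
And Σx·z = -78, Σz = 3.
det = 105·4 − 11² = 299.
m = ((-78)·4 − 11·3)/299 = -15/13; c = (105·3 − 11·(-78))/299 = 51/13.
Residuals: -14/13, 1/13, 18/13, -5/13; SSR = 42/13.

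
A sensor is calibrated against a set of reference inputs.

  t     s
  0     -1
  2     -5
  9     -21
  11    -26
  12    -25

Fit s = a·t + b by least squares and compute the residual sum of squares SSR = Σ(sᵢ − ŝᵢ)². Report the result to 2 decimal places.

SSR = 5.57

Entries of MᵀM: Σt·t = 350, Σt = 34, Σ1 = 5.
Right-hand side: Σt·s = -785, Σs = -78.
Δ = 350·5 − 34² = 594.
a = ((-785)·5 − 34·(-78))/594 = -1273/594; b = (350·(-78) − 34·(-785))/594 = -305/297.
Residuals: 8/297, 31/99, -37/54, -277/198, 518/297; SSR = 3307/594.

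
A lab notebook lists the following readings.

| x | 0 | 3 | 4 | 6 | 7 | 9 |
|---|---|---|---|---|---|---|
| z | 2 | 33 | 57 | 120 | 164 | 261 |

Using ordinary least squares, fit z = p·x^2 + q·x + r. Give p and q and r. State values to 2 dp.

MᵀM·[p, q, r]ᵀ = Mᵀz reads: 10595·p + 1379·q + 191·r = 34706;  1379·p + 191·q + 29·r = 4544;  191·p + 29·q + 6·r = 637.
Row-reducing yields p = 1639/543, q = 4768/2715, r = 1441/905.

p = 3.02, q = 1.76, r = 1.59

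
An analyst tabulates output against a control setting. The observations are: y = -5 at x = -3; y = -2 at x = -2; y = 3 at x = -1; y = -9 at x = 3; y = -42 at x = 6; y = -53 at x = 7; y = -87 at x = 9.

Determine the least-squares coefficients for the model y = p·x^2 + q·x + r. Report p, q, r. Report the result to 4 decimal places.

Sums needed: Σx^2·x^2 = 10437, Σx^2·x = 1279, Σx^2 = 189, Σx·x = 189, Σx = 19, Σ1 = 7.
Right-hand side: Σx^2·y = -11287, Σx·y = -1417, Σy = -195.
Normal equations: [[10437, 1279, 189]; [1279, 189, 19]; [189, 19, 7]]·[p, q, r]ᵀ = [-11287, -1417, -195]ᵀ.
Inverting the 3×3 Gram matrix, [p, q, r]ᵀ = [-129155/128002, -15277/18286, 105839/64001]ᵀ.

p = -1.0090, q = -0.8354, r = 1.6537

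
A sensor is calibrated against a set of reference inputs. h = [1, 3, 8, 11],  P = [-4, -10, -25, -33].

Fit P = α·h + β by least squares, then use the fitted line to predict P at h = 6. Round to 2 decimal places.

P̂ = -18.73

XᵀX·[α, β]ᵀ = XᵀP reads: 195·α + 23·β = -597;  23·α + 4·β = -72.
Determinant 195·4 − 23² = 251.
α = ((-597)·4 − 23·(-72))/251 = -732/251; β = (195·(-72) − 23·(-597))/251 = -309/251.
At h = 6: P̂ = (-732/251)·(6) + (-309/251)·(1) = -4701/251.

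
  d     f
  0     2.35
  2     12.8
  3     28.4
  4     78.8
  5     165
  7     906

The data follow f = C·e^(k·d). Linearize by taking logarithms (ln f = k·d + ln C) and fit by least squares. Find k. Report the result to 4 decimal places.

Linearized form: ln f = k·d + ln C. From the 6 transformed points,
Over the data: Σd = 21.0000, Σ(d)² = 103.0000, Σln f = 23.0321, Σd·ln f = 105.7987.
Normal system: [[103.0000, 21.0000]; [21.0000, 6]]·[k, ln C]ᵀ = [105.7987, 23.0321]ᵀ.
Δ = 103.0000·6 − (21.0000)² = 177.0000; k = (105.7987·6 − 21.0000·23.0321)/177.0000 = 0.85377, ln C = (103.0000·23.0321 − 21.0000·105.7987)/177.0000 = 0.85050.

k = 0.8538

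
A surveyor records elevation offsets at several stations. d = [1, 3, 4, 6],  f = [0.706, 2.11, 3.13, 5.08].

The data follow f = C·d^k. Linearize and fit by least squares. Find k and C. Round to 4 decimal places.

k = 1.0927, C = 0.6859

Linearized form: ln f = k·ln d + ln C. From the 4 transformed points,
Over the data: Σln d = 4.2767, Σ(ln d)² = 6.3392, Σln f = 3.1649, Σln d·ln f = 5.3143.
Normal system: [[6.3392, 4.2767]; [4.2767, 4]]·[k, ln C]ᵀ = [5.3143, 3.1649]ᵀ.
Δ = 6.3392·4 − (4.2767)² = 7.0668; k = (5.3143·4 − 4.2767·3.1649)/7.0668 = 1.09272, ln C = (6.3392·3.1649 − 4.2767·5.3143)/7.0668 = -0.37707, so C = exp(-0.37707) = 0.68587.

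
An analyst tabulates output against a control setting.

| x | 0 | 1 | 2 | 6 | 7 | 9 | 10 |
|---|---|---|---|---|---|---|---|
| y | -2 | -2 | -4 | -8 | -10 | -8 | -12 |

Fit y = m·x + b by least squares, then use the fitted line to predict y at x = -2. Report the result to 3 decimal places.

ŷ = -0.009

The normal equations are: 271·m + 35·b = -320;  35·m + 7·b = -46.
(Σx·x = 271, Σx = 35, Σ1 = 7, Σx·y = -320, Σy = -46.)
Δ = 271·7 − 35² = 672.
m = ((-320)·7 − 35·(-46))/672 = -15/16; b = (271·(-46) − 35·(-320))/672 = -211/112.
At x = -2: ŷ = (-15/16)·(-2) + (-211/112)·(1) = -1/112.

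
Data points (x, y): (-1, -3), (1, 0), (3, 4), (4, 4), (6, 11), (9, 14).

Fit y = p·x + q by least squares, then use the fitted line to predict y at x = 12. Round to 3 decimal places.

The normal equations are: 144·p + 22·q = 223;  22·p + 6·q = 30.
(Σx·x = 144, Σx = 22, Σ1 = 6, Σx·y = 223, Σy = 30.)
Determinant 144·6 − 22² = 380.
p = (223·6 − 22·30)/380 = 339/190; q = (144·30 − 22·223)/380 = -293/190.
At x = 12: ŷ = (339/190)·(12) + (-293/190)·(1) = 755/38.

ŷ = 19.868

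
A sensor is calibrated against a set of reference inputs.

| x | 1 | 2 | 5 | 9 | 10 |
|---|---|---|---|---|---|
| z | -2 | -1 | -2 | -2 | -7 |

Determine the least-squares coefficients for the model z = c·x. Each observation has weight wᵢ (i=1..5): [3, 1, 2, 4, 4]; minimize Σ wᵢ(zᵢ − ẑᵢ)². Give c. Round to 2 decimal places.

c = -0.49

Setting ∂/∂c … = 0 gives: 781·c = -380.
c = (-380)/781 = -0.486556.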